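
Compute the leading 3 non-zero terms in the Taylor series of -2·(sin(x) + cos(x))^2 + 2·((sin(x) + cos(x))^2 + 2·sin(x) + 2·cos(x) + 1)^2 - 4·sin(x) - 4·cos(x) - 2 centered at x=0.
18·x^2 + 56·x + 24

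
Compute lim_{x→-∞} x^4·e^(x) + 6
The product is a 0·∞ indeterminate form at x → -∞.
Rewrite the product as x^4 / e^(-x) (an ∞/∞ form) and apply L'Hôpital, or use the standard hierarchy e^(|x|) ≫ |x^4| as x → -∞.
The indeterminate product → 0, so the limit = 6.

Final answer: 6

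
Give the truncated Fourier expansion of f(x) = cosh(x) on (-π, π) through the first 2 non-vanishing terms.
-cos(x)·sinh(π)/π + sinh(π)/π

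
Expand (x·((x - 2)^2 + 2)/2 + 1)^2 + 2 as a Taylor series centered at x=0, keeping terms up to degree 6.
x^6/4 - 2·x^5 + 7·x^4 - 11·x^3 + 5·x^2 + 6·x + 3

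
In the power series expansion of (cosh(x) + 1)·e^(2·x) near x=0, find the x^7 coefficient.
Expand to order 7: (cosh(x) + 1)·e^(2·x) = 611·x^7/2520 + 143·x^6/240 + 77·x^5/60 + 19·x^4/8 + 11·x^3/3 + 9·x^2/2 + 4·x + 2 + O(x^8).
The coefficient of x^7 is 611/2520.

Final answer: 611/2520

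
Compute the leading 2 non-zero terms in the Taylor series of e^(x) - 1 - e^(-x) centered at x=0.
2·x - 1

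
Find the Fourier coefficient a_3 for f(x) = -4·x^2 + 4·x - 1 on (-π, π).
a_3 = (1/π) ∫_{-π}^{π} f(x)·cos(3x) dx.
Evaluate the integral (use parity and integration by parts as needed): a_3 = 16/9.

Final answer: 16/9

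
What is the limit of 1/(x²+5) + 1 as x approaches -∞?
Evaluate the dominant behaviour as x → -∞; each term tends to a finite value or vanishes.
Limit = 1.

Final answer: 1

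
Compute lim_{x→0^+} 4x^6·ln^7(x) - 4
The product is a 0·∞ indeterminate form at x → 0⁺.
Rewrite the product as 4·ln^7(x) / x^(-6) and apply L'Hôpital, or use the standard hierarchy x^(-6) ≫ |ln x|^7 as x → 0⁺.
The indeterminate product → 0, so the limit = -4.

Final answer: -4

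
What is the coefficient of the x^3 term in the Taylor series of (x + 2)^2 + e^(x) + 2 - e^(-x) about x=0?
Expand to order 3: (x + 2)^2 + e^(x) + 2 - e^(-x) = x^3/3 + x^2 + 6·x + 6 + O(x^4).
The coefficient of x^3 is 1/3.

Final answer: 1/3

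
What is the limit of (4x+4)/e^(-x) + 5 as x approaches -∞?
The quotient is an ∞/∞ indeterminate form as x → -∞.
Compare growth rates of the dominant terms (exponentials ≫ polynomials ≫ logarithms), or apply L'Hôpital's rule; the quotient → 0.
Adding the constant: 0 + 5 = 5. Limit = 5.

Final answer: 5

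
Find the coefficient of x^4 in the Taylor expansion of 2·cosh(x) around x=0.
Expand to order 4: 2·cosh(x) = x^4/12 + x^2 + 2 + O(x^5).
The coefficient of x^4 is 1/12.

Final answer: 1/12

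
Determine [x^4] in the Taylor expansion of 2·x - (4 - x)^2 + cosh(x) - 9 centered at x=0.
Expand to order 4: 2·x - (4 - x)^2 + cosh(x) - 9 = x^4/24 - x^2/2 + 10·x - 24 + O(x^5).
The coefficient of x^4 is 1/24.

Final answer: 1/24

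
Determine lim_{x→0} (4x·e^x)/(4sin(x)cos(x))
Both numerator and denominator → 0 as x → 0; this is a 0/0 indeterminate form.
Expand each to leading order near x = 0: numerator ~ 4·x, denominator ~ 4·x.
The limit of the ratio is 1.

Final answer: 1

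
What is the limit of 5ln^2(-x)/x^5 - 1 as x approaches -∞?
The quotient is an ∞/∞ indeterminate form as x → -∞.
Compare growth rates of the dominant terms (exponentials ≫ polynomials ≫ logarithms), or apply L'Hôpital's rule; the quotient → 0.
Adding the constant: 0 - 1 = -1. Limit = -1.

Final answer: -1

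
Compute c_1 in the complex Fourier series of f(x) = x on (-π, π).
Compute the real Fourier coefficients first: a_1 = 0, b_1 = 2.
Then c_1 = (a_1 − i·b_1)/2 = -i.

Final answer: -i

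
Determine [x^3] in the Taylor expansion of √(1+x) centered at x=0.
Expand to order 3: √(1+x) = x^3/16 - x^2/8 + x/2 + 1 + O(x^4).
The coefficient of x^3 is 1/16.

Final answer: 1/16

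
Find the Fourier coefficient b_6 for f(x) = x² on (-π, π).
b_6 = (1/π) ∫_{-π}^{π} f(x)·sin(6x) dx.
Evaluate the integral (use parity and integration by parts as needed): b_6 = 0.

Final answer: 0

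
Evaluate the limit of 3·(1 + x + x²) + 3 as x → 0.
Direct substitution at x = 0 gives 6.

Final answer: 6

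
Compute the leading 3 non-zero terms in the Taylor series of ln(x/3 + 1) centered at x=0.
x^3/81 - x^2/18 + x/3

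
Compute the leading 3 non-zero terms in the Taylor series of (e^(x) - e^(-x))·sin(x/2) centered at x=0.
11·x^6/5760 + x^4/8 + x^2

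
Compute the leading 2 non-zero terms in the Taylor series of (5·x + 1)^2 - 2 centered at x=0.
10·x - 1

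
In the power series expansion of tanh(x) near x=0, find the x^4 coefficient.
Expand to order 4: tanh(x) = -x^3/3 + x + O(x^5).
The coefficient of x^4 is 0.

Final answer: 0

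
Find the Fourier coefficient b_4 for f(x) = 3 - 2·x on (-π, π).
b_4 = (1/π) ∫_{-π}^{π} f(x)·sin(4x) dx.
Evaluate the integral (use parity and integration by parts as needed): b_4 = 1.

Final answer: 1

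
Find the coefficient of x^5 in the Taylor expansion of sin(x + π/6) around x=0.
Expand to order 5: sin(x + π/6) = √(3)·x^5/240 + x^4/48 - √(3)·x^3/12 - x^2/4 + √(3)·x/2 + 1/2 + O(x^6).
The coefficient of x^5 is √(3)/240.

Final answer: √(3)/240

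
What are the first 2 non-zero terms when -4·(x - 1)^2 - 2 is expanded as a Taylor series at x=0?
8·x - 6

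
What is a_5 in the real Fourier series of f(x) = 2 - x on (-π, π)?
a_5 = (1/π) ∫_{-π}^{π} f(x)·cos(5x) dx.
Evaluate the integral (use parity and integration by parts as needed): a_5 = 0.

Final answer: 0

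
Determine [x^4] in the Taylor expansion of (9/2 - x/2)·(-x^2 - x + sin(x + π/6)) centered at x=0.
Expand to order 4: (9/2 - x/2)·(-x^2 - x + sin(x + π/6)) = x^4·(√(3)/24 + 3/32) + x^3·(5/8 - 3·√(3)/8) + x^2·(-41/8 - √(3)/4) + x·(-19/4 + 9·√(3)/4) + 9/4 + O(x^5).
The coefficient of x^4 is √(3)/24 + 3/32.

Final answer: √(3)/24 + 3/32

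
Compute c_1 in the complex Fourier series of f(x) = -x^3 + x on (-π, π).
Compute the real Fourier coefficients first: a_1 = 0, b_1 = 14 - 2·π^2.
Then c_1 = (a_1 − i·b_1)/2 = -7·i + i·π^2.

Final answer: -7·i + i·π^2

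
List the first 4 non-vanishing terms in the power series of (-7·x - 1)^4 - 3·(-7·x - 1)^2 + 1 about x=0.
1372·x^3 + 147·x^2 - 14·x - 1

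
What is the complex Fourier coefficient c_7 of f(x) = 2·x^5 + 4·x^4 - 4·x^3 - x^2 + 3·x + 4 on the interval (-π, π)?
Compute the real Fourier coefficients first: a_7 = 388/2401 - 32·π^2/49, b_7 = -472·π^2/343 + 17238/16807 + 4·π^4/7.
Then c_7 = (a_7 − i·b_7)/2 = -16·π^2/49 + 194/2401 - 2·i·π^4/7 - 8619·i/16807 + 236·i·π^2/343.

Final answer: -16·π^2/49 + 194/2401 - 2·i·π^4/7 - 8619·i/16807 + 236·i·π^2/343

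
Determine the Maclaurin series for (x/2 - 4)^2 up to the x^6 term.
x^2/4 - 4·x + 16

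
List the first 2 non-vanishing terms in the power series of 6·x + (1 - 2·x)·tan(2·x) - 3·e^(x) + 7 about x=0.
5·x + 4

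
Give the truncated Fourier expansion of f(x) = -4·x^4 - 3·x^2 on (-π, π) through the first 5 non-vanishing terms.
(-180 + 32·π^2)·cos(x) + (9 - 8·π^2)·cos(2·x) + (-28/27 + 32·π^2/9)·cos(3·x) - 2·π^2·cos(4·x) - 4·π^4/5 - π^2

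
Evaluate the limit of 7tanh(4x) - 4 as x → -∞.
Evaluate the dominant behaviour as x → -∞; each term tends to a finite value or vanishes.
Limit = -11.

Final answer: -11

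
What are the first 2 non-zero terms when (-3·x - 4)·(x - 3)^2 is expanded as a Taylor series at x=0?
-3·x - 36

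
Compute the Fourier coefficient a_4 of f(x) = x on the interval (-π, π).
a_4 = (1/π) ∫_{-π}^{π} f(x)·cos(4x) dx.
Evaluate the integral (use parity and integration by parts as needed): a_4 = 0.

Final answer: 0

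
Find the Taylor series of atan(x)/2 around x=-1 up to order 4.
-π/8 + (x + 1)/4 + (x + 1)^2/8 + (x + 1)^3/24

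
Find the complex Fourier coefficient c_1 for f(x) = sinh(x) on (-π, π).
Compute the real Fourier coefficients first: a_1 = 0, b_1 = sinh(π)/π.
Then c_1 = (a_1 − i·b_1)/2 = -i·sinh(π)/(2·π).

Final answer: -i·sinh(π)/(2·π)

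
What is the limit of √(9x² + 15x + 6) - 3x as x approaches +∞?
As x → +∞: multiply by the conjugate to get (15x+6)/(√(9x²+15x+6)+3x); the denominator ~ 6x, so the limit is 15/6 = 5/2.
Limit = 5/2.

Final answer: 5/2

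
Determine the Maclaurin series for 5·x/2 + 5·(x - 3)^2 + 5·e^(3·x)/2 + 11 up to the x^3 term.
45·x^3/4 + 65·x^2/4 - 20·x + 117/2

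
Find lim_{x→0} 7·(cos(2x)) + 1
Direct substitution at x = 0 gives 8.

Final answer: 8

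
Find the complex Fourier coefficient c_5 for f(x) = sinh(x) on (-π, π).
Compute the real Fourier coefficients first: a_5 = 0, b_5 = 5·sinh(π)/(13·π).
Then c_5 = (a_5 − i·b_5)/2 = -5·i·sinh(π)/(26·π).

Final answer: -5·i·sinh(π)/(26·π)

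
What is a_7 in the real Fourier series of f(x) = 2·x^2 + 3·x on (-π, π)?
a_7 = (1/π) ∫_{-π}^{π} f(x)·cos(7x) dx.
Evaluate the integral (use parity and integration by parts as needed): a_7 = -8/49.

Final answer: -8/49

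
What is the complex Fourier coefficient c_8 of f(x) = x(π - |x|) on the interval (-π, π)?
Compute the real Fourier coefficients first: a_8 = 0, b_8 = 0.
Then c_8 = (a_8 − i·b_8)/2 = 0.

Final answer: 0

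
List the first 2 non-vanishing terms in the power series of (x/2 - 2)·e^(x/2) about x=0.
-x/2 - 2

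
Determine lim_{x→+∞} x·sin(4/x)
As x → +∞: let u = 4/x → 0⁺; then x·sin(4/x) = 4·sin(u)/u → 4·1 = 4.
Limit = 4.

Final answer: 4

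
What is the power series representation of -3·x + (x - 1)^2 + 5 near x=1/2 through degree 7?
15/4 - 4·(x - 1/2) + (x - 1/2)^2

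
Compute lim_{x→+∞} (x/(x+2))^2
As x → +∞: x/(x+2) = 1/(1 + 2/x) → 1, and the 2nd power of a limit-1 base also → 1.
Limit = 1.

Final answer: 1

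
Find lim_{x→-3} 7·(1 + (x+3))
Direct substitution at x = -3 gives 7.

Final answer: 7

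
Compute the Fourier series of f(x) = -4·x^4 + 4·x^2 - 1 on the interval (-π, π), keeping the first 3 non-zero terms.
(-208 + 32·π^2)·cos(x) + (16 - 8·π^2)·cos(2·x) - 4·π^4/5 - 1 + 4·π^2/3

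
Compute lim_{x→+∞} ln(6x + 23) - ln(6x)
This is an ∞ − ∞ indeterminate form.
Combine the logarithms: ln(6x+23) − ln(6x) = ln((6x+23)/(6x)) = ln(1 + 23/(6x)) → ln(1) = 0.
Limit = 0.

Final answer: 0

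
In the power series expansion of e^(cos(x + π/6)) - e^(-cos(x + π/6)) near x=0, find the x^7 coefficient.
Expand to order 7: e^(cos(x + π/6)) - e^(-cos(x + π/6)) = x^7·(-187·√(3)·e^(-√(3)/2)/46080 + 1081·e^(-√(3)/2)/92160 + 187·√(3)·e^(√(3)/2)/46080 + 1081·e^(√(3)/2)/92160) + x^6·(-e^(√(3)/2)/15360 + e^(-√(3)/2)/15360 + 89·√(3)·e^(-√(3)/2)/23040 + 89·√(3)·e^(√(3)/2)/23040) + x^5·(-5·√(3)·e^(√(3)/2)/192 - 157·e^(√(3)/2)/3840 - 157·e^(-√(3)/2)/3840 + 5·√(3)·e^(-√(3)/2)/192) + x^4·(-√(3)·e^(√(3)/2)/96 - 7·e^(-√(3)/2)/128 - √(3)·e^(-√(3)/2)/96 + 7·e^(√(3)/2)/128) + x^3·(-√(3)·e^(-√(3)/2)/8 + e^(-√(3)/2)/16 + e^(√(3)/2)/16 + √(3)·e^(√(3)/2)/8) + x^2·(-√(3)·e^(√(3)/2)/4 - √(3)·e^(-√(3)/2)/4 - e^(-√(3)/2)/8 + e^(√(3)/2)/8) + x·(-e^(√(3)/2)/2 - e^(-√(3)/2)/2) - e^(-√(3)/2) + e^(√(3)/2) + O(x^8).
The coefficient of x^7 is -187·√(3)·e^(-√(3)/2)/46080 + 1081·e^(-√(3)/2)/92160 + 187·√(3)·e^(√(3)/2)/46080 + 1081·e^(√(3)/2)/92160.

Final answer: -187·√(3)·e^(-√(3)/2)/46080 + 1081·e^(-√(3)/2)/92160 + 187·√(3)·e^(√(3)/2)/46080 + 1081·e^(√(3)/2)/92160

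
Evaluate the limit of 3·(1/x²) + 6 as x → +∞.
Evaluate the dominant behaviour as x → +∞; each term tends to a finite value or vanishes.
Limit = 6.

Final answer: 6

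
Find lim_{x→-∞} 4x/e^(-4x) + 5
The quotient is an ∞/∞ indeterminate form as x → -∞.
Compare growth rates of the dominant terms (exponentials ≫ polynomials ≫ logarithms), or apply L'Hôpital's rule; the quotient → 0.
Adding the constant: 0 + 5 = 5. Limit = 5.

Final answer: 5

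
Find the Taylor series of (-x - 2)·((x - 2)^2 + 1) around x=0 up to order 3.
-x^3 + 2·x^2 + 3·x - 10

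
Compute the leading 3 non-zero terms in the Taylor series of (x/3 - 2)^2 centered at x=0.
x^2/9 - 4·x/3 + 4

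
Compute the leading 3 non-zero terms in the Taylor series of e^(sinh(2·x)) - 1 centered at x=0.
8·x^3/3 + 2·x^2 + 2·x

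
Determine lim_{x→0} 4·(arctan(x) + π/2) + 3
Direct substitution at x = 0 gives 3 + 2·π.

Final answer: 3 + 2·π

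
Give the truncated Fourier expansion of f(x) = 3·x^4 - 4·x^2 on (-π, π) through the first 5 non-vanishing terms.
(160 - 24·π^2)·cos(x) + (-13 + 6·π^2)·cos(2·x) + (32/9 - 8·π^2/3)·cos(3·x) + (-25/16 + 3·π^2/2)·cos(4·x) - 4·π^2/3 + 3·π^4/5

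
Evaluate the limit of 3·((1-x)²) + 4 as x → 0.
Direct substitution at x = 0 gives 7.

Final answer: 7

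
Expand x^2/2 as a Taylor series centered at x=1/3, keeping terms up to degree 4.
1/18 + (x - 1/3)/3 + (x - 1/3)^2/2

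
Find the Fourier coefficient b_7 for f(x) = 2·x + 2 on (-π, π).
b_7 = (1/π) ∫_{-π}^{π} f(x)·sin(7x) dx.
Evaluate the integral (use parity and integration by parts as needed): b_7 = 4/7.

Final answer: 4/7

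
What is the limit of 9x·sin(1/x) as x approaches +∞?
As x → +∞: let u = 1/x → 0⁺; then 9·x·sin(1/x) = 9·1·sin(u)/u → 9·1·1 = 9.
Limit = 9.

Final answer: 9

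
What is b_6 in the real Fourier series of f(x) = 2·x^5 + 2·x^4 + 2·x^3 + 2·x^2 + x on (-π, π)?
b_6 = (1/π) ∫_{-π}^{π} f(x)·sin(6x) dx.
Evaluate the integral (use parity and integration by parts as needed): b_6 = -2·π^4/3 - 8·π^2/27 - 23/81.

Final answer: -2·π^4/3 - 8·π^2/27 - 23/81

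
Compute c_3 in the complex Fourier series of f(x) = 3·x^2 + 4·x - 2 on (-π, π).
Compute the real Fourier coefficients first: a_3 = -4/3, b_3 = 8/3.
Then c_3 = (a_3 − i·b_3)/2 = -2/3 - 4·i/3.

Final answer: -2/3 - 4·i/3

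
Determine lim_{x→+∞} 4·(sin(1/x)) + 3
Evaluate the dominant behaviour as x → +∞; each term tends to a finite value or vanishes.
Limit = 3.

Final answer: 3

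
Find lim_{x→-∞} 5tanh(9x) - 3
Evaluate the dominant behaviour as x → -∞; each term tends to a finite value or vanishes.
Limit = -8.

Final answer: -8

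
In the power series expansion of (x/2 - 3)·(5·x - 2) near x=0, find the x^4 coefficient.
Expand to order 4: (x/2 - 3)·(5·x - 2) = 5·x^2/2 - 16·x + 6 + O(x^5).
The coefficient of x^4 is 0.

Final answer: 0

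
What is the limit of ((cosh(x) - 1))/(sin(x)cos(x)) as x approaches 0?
Both numerator and denominator → 0 as x → 0; this is a 0/0 indeterminate form.
Expand each to leading order near x = 0: numerator ~ x^2/2, denominator ~ x.
The limit of the ratio is 0.

Final answer: 0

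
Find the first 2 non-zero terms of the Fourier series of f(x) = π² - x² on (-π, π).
4·cos(x) + 2·π^2/3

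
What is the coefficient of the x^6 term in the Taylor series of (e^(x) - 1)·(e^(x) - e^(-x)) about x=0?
Expand to order 6: (e^(x) - 1)·(e^(x) - e^(-x)) = 4·x^6/45 + x^5/4 + 2·x^4/3 + x^3 + 2·x^2 + O(x^7).
The coefficient of x^6 is 4/45.

Final answer: 4/45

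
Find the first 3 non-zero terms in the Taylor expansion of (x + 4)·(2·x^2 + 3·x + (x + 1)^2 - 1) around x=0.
3·x^3 + 17·x^2 + 20·x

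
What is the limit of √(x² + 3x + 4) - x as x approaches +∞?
This is an ∞ − ∞ indeterminate form.
Multiply and divide by the conjugate √(x²+3x + 4) + x; the x² terms cancel, leaving (3x + 4)/(√(x²+3x + 4)+x) → 3/2.
Limit = 3/2.

Final answer: 3/2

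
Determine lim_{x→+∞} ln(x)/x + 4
The quotient is an ∞/∞ indeterminate form as x → +∞.
The polynomial denominator x dominates the logarithmic numerator (any positive power of x ≫ ln(x) as x → ∞), so the quotient → 0.
Adding the constant: 0 + 4 = 4. Limit = 4.

Final answer: 4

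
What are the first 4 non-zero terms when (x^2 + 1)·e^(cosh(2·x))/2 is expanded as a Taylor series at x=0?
122·e·x^6/45 + 7·e·x^4/3 + 3·e·x^2/2 + e/2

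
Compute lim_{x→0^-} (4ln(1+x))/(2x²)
Both numerator and denominator → 0 as x → 0^-; this is a 0/0 indeterminate form.
Expand each to leading order near x = 0: numerator ~ 4·x, denominator ~ 2·x^2.
The limit of the ratio is -∞.

Final answer: -∞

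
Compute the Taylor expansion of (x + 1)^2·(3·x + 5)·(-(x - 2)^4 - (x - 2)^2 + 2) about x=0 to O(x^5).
-68·x^4 + 57·x^3 + 145·x^2 - 54·x - 90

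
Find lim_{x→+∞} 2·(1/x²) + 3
Evaluate the dominant behaviour as x → +∞; each term tends to a finite value or vanishes.
Limit = 3.

Final answer: 3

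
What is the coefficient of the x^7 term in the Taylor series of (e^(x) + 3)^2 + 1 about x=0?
Expand to order 7: (e^(x) + 3)^2 + 1 = 67·x^7/2520 + 7·x^6/72 + 19·x^5/60 + 11·x^4/12 + 7·x^3/3 + 5·x^2 + 8·x + 17 + O(x^8).
The coefficient of x^7 is 67/2520.

Final answer: 67/2520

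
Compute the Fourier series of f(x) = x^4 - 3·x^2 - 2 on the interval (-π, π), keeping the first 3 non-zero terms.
(60 - 8·π^2)·cos(x) + (-6 + 2·π^2)·cos(2·x) - π^2 - 2 + π^4/5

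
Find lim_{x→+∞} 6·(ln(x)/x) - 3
Evaluate the dominant behaviour as x → +∞; each term tends to a finite value or vanishes.
Limit = -3.

Final answer: -3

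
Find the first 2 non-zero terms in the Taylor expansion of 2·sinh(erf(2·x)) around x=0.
x^3·(-32/(3·√(π)) + 64/(3·π^(3/2))) + 8·x/√(π)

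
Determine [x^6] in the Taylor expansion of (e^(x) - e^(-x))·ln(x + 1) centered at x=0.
Expand to order 6: (e^(x) - e^(-x))·ln(x + 1) = 19·x^6/36 - 2·x^5/3 + x^4 - x^3 + 2·x^2 + O(x^7).
The coefficient of x^6 is 19/36.

Final answer: 19/36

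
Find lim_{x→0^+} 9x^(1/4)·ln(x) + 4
The product is a 0·∞ indeterminate form at x → 0⁺.
Rewrite the product as 9·ln(x) / x^(-1/4) and apply L'Hôpital, or use the standard hierarchy x^(-1/4) ≫ |ln x| as x → 0⁺.
The indeterminate product → 0, so the limit = 4.

Final answer: 4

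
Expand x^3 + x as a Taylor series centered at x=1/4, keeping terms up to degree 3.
17/64 + 19·(x - 1/4)/16 + 3·(x - 1/4)^2/4 + (x - 1/4)^3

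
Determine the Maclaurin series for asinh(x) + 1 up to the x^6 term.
3·x^5/40 - x^3/6 + x + 1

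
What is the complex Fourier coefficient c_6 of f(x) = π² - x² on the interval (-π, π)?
Compute the real Fourier coefficients first: a_6 = -1/9, b_6 = 0.
Then c_6 = (a_6 − i·b_6)/2 = -1/18.

Final answer: -1/18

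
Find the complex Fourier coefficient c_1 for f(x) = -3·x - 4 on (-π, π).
Compute the real Fourier coefficients first: a_1 = 0, b_1 = -6.
Then c_1 = (a_1 − i·b_1)/2 = 3·i.

Final answer: 3·i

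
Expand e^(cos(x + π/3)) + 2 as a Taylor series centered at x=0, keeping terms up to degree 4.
-55·x^4·e^(1/2)/384 + 7·√(3)·x^3·e^(1/2)/48 + x^2·e^(1/2)/8 - √(3)·x·e^(1/2)/2 + e^(1/2) + 2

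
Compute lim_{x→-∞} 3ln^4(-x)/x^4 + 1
The quotient is an ∞/∞ indeterminate form as x → -∞.
Compare growth rates of the dominant terms (exponentials ≫ polynomials ≫ logarithms), or apply L'Hôpital's rule; the quotient → 0.
Adding the constant: 0 + 1 = 1. Limit = 1.

Final answer: 1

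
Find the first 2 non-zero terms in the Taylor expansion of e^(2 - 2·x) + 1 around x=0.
-2·x·e^(2) + 1 + e^(2)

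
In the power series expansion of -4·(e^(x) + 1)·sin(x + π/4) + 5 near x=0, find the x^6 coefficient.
Expand to order 6: -4·(e^(x) + 1)·sin(x + π/4) + 5 = √(2)·x^6/40 + 7·√(2)·x^5/60 + √(2)·x^4/4 + √(2)·x^3/3 - √(2)·x^2 - 6·√(2)·x - 4·√(2) + 5 + O(x^7).
The coefficient of x^6 is √(2)/40.

Final answer: √(2)/40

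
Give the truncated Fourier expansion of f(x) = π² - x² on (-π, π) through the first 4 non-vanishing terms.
4·cos(x) - cos(2·x) + 4·cos(3·x)/9 + 2·π^2/3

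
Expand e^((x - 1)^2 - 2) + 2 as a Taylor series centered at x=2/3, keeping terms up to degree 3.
(1 + 2·e^(17/9))·e^(-17/9) - 2·e^(-17/9)·(x - 2/3)/3 + 11·e^(-17/9)·(x - 2/3)^2/9 - 58·e^(-17/9)·(x - 2/3)^3/81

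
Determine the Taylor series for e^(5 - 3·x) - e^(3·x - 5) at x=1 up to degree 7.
(-1 + e^(4))·e^(-2) + (-3·e^(4) - 3)·e^(-2)·(x - 1) + (-9 + 9·e^(4))·e^(-2)·(x - 1)^2/2 + (-9·e^(4) - 9)·e^(-2)·(x - 1)^3/2 + (-27 + 27·e^(4))·e^(-2)·(x - 1)^4/8 + (-81·e^(4) - 81)·e^(-2)·(x - 1)^5/40 + (-81 + 81·e^(4))·e^(-2)·(x - 1)^6/80 + (-243·e^(4) - 243)·e^(-2)·(x - 1)^7/560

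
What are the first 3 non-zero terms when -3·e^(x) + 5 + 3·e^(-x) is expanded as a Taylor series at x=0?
-x^3 - 6·x + 5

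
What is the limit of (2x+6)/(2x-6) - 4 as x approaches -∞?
Evaluate the dominant behaviour as x → -∞; each term tends to a finite value or vanishes.
Limit = -3.

Final answer: -3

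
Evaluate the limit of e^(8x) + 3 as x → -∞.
Evaluate the dominant behaviour as x → -∞; each term tends to a finite value or vanishes.
Limit = 3.

Final answer: 3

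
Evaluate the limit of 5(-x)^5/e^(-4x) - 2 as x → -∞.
The quotient is an ∞/∞ indeterminate form as x → -∞.
Compare growth rates of the dominant terms (exponentials ≫ polynomials ≫ logarithms), or apply L'Hôpital's rule; the quotient → 0.
Adding the constant: 0 - 2 = -2. Limit = -2.

Final answer: -2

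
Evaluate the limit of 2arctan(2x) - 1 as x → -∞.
Evaluate the dominant behaviour as x → -∞; each term tends to a finite value or vanishes.
Limit = -π - 1.

Final answer: -π - 1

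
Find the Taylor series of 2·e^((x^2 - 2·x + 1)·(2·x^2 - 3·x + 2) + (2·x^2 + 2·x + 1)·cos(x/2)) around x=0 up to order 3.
-2099·x^3·e^(3)/12 + 195·x^2·e^(3)/4 - 10·x·e^(3) + 2·e^(3)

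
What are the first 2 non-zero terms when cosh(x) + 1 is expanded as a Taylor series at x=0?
x^2/2 + 2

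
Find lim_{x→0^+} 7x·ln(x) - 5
The product is a 0·∞ indeterminate form at x → 0⁺.
Rewrite the product as 7·ln(x) / x^(-1) and apply L'Hôpital, or use the standard hierarchy x^(-1) ≫ |ln x| as x → 0⁺.
The indeterminate product → 0, so the limit = -5.

Final answer: -5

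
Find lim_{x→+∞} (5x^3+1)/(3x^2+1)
This is an ∞/∞ indeterminate form as x → +∞.
Divide numerator and denominator by x^3 and let the lower-order terms vanish; the numerator's degree 3 exceeds the denominator's degree 2, so the quotient diverges.
Limit = ∞.

Final answer: ∞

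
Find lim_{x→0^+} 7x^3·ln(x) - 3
The product is a 0·∞ indeterminate form at x → 0⁺.
Rewrite the product as 7·ln(x) / x^(-3) and apply L'Hôpital, or use the standard hierarchy x^(-3) ≫ |ln x| as x → 0⁺.
The indeterminate product → 0, so the limit = -3.

Final answer: -3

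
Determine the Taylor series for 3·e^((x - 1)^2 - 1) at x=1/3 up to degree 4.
3·e^(-5/9) - 4·e^(-5/9)·(x - 1/3) + 17·e^(-5/9)·(x - 1/3)^2/3 - 140·e^(-5/9)·(x - 1/3)^3/27 + 739·e^(-5/9)·(x - 1/3)^4/162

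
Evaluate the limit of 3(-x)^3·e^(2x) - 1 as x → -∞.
The product is a 0·∞ indeterminate form at x → -∞.
Rewrite the product as 3(-x)^3 / e^(-2x) (an ∞/∞ form) and apply L'Hôpital, or use the standard hierarchy e^(2|x|) ≫ |(-x)^3| as x → -∞.
The indeterminate product → 0, so the limit = -1.

Final answer: -1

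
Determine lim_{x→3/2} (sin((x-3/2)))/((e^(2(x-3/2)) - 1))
Both numerator and denominator → 0 as x → 3/2; this is a 0/0 indeterminate form.
Expand each to leading order near x = 3/2: numerator ~ (x - 3/2), denominator ~ 2·(x - 3/2).
The limit of the ratio is 1/2.

Final answer: 1/2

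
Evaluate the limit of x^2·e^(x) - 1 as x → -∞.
The product is a 0·∞ indeterminate form at x → -∞.
Rewrite the product as x^2 / e^(-x) (an ∞/∞ form) and apply L'Hôpital, or use the standard hierarchy e^(|x|) ≫ |x^2| as x → -∞.
The indeterminate product → 0, so the limit = -1.

Final answer: -1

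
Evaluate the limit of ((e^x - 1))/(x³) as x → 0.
Both numerator and denominator → 0 as x → 0; this is a 0/0 indeterminate form.
Expand each to leading order near x = 0: numerator ~ x, denominator ~ x^3.
The limit of the ratio is ∞.

Final answer: ∞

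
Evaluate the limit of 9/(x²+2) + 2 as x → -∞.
Evaluate the dominant behaviour as x → -∞; each term tends to a finite value or vanishes.
Limit = 2.

Final answer: 2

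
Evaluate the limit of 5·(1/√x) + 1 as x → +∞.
Evaluate the dominant behaviour as x → +∞; each term tends to a finite value or vanishes.
Limit = 1.

Final answer: 1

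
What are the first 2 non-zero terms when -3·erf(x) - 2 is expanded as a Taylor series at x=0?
-6·x/√(π) - 2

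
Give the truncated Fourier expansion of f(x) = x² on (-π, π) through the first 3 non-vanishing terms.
-4·cos(x) + cos(2·x) + π^2/3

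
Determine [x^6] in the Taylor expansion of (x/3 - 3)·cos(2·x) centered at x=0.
Expand to order 6: (x/3 - 3)·cos(2·x) = 4·x^6/15 + 2·x^5/9 - 2·x^4 - 2·x^3/3 + 6·x^2 + x/3 - 3 + O(x^7).
The coefficient of x^6 is 4/15.

Final answer: 4/15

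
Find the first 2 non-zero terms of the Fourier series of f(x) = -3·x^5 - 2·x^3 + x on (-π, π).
(-694 - 6·π^4 + 116·π^2)·sin(x) + (-13·π^2 + 37/2 + 3·π^4)·sin(2·x)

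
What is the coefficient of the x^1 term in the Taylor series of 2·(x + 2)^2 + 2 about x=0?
Expand to order 1: 2·(x + 2)^2 + 2 = 8·x + 10 + O(x^2).
The coefficient of x^1 is 8.

Final answer: 8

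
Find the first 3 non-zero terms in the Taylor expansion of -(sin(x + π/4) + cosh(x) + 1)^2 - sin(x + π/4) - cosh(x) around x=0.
x^2·(-(√(2)/2 + 2)^2·(-√(2)/(2·(√(2)/2 + 2)) + 1/(2·(√(2)/2 + 2)^2) + 1/(√(2)/2 + 2)) - 1/2 + √(2)/4) + x·(-√(2)·(√(2)/2 + 2) - √(2)/2) - (√(2)/2 + 2)^2 - 1 - √(2)/2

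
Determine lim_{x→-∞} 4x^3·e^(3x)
This is a 0·∞ indeterminate form at x → -∞.
Rewrite the product as 4x^3 / e^(-3x) (an ∞/∞ form) and apply L'Hôpital, or use the standard hierarchy e^(3|x|) ≫ |x^3| as x → -∞.
The indeterminate product → 0, so the limit = 0.

Final answer: 0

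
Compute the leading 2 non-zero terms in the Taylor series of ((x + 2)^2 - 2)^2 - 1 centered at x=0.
16·x + 3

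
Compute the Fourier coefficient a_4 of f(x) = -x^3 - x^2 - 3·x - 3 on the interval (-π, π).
a_4 = (1/π) ∫_{-π}^{π} f(x)·cos(4x) dx.
Evaluate the integral (use parity and integration by parts as needed): a_4 = -1/4.

Final answer: -1/4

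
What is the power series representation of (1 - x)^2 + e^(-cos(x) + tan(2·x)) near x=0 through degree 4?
85·x^4·e^(-1)/12 + 5·x^3·e^(-1) + x^2·(5·e^(-1)/2 + 1) + x·(-2 + 2·e^(-1)) + e^(-1) + 1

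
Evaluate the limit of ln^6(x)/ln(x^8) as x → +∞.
This is an ∞/∞ indeterminate form as x → +∞.
Write ln(x^8) = 8·ln(x), reducing the quotient to ln^5(x)/8 → ∞.
Limit = ∞.

Final answer: ∞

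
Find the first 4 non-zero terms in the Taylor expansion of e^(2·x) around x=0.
4·x^3/3 + 2·x^2 + 2·x + 1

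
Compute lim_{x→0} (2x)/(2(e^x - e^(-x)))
Both numerator and denominator → 0 as x → 0; this is a 0/0 indeterminate form.
Expand each to leading order near x = 0: numerator ~ 2·x, denominator ~ 4·x.
The limit of the ratio is 1/2.

Final answer: 1/2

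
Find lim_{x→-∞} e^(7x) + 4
Evaluate the dominant behaviour as x → -∞; each term tends to a finite value or vanishes.
Limit = 4.

Final answer: 4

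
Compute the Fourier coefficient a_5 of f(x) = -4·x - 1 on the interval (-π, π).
a_5 = (1/π) ∫_{-π}^{π} f(x)·cos(5x) dx.
Evaluate the integral (use parity and integration by parts as needed): a_5 = 0.

Final answer: 0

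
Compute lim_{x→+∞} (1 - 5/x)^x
As x → +∞: this is the defining limit (1 - 5/x)^x → e^(-5).
Limit = e^(-5).

Final answer: e^(-5)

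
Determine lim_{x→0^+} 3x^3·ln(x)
This is a 0·∞ indeterminate form at x → 0⁺.
Rewrite the product as 3·ln(x) / x^(-3) and apply L'Hôpital, or use the standard hierarchy x^(-3) ≫ |ln x| as x → 0⁺.
The indeterminate product → 0, so the limit = 0.

Final answer: 0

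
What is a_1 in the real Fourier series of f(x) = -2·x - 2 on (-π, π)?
a_1 = (1/π) ∫_{-π}^{π} f(x)·cos(1x) dx.
Evaluate the integral (use parity and integration by parts as needed): a_1 = 0.

Final answer: 0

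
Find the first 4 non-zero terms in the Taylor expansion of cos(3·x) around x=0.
-81·x^6/80 + 27·x^4/8 - 9·x^2/2 + 1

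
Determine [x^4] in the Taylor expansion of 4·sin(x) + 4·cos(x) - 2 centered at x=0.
Expand to order 4: 4·sin(x) + 4·cos(x) - 2 = x^4/6 - 2·x^3/3 - 2·x^2 + 4·x + 2 + O(x^5).
The coefficient of x^4 is 1/6.

Final answer: 1/6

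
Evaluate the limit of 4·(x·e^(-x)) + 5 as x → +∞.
Evaluate the dominant behaviour as x → +∞; each term tends to a finite value or vanishes.
Limit = 5.

Final answer: 5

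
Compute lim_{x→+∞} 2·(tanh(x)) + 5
Evaluate the dominant behaviour as x → +∞; each term tends to a finite value or vanishes.
Limit = 7.

Final answer: 7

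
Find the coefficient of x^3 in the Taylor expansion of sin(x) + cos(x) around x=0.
Expand to order 3: sin(x) + cos(x) = -x^3/6 - x^2/2 + x + 1 + O(x^4).
The coefficient of x^3 is -1/6.

Final answer: -1/6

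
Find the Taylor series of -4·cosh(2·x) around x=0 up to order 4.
-8·x^4/3 - 8·x^2 - 4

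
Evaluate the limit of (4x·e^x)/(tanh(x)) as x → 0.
Both numerator and denominator → 0 as x → 0; this is a 0/0 indeterminate form.
Expand each to leading order near x = 0: numerator ~ 4·x, denominator ~ x.
The limit of the ratio is 4.

Final answer: 4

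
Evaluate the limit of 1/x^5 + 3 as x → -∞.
Evaluate the dominant behaviour as x → -∞; each term tends to a finite value or vanishes.
Limit = 3.

Final answer: 3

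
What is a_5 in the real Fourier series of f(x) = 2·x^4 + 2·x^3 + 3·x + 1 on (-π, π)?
a_5 = (1/π) ∫_{-π}^{π} f(x)·cos(5x) dx.
Evaluate the integral (use parity and integration by parts as needed): a_5 = 96/625 - 16·π^2/25.

Final answer: 96/625 - 16·π^2/25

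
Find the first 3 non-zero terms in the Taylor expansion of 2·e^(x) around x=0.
x^2 + 2·x + 2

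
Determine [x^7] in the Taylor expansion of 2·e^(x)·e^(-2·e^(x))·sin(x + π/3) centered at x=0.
Expand to order 7: 2·e^(x)·e^(-2·e^(x))·sin(x + π/3) = x^7·(-89·e^(-2)/504 + 17·√(3)·e^(-2)/252) + x^6·(-7·√(3)·e^(-2)/24 - e^(-2)/5) + x^5·(-2·√(3)·e^(-2)/5 + 23·e^(-2)/60) + x^4·(2·e^(-2)/3 + 7·√(3)·e^(-2)/12) + x^3·(-2·e^(-2)/3 + √(3)·e^(-2)) + x^2·(-√(3)·e^(-2) - e^(-2)) + x·(-√(3)·e^(-2) + e^(-2)) + √(3)·e^(-2) + O(x^8).
The coefficient of x^7 is -89·e^(-2)/504 + 17·√(3)·e^(-2)/252.

Final answer: -89·e^(-2)/504 + 17·√(3)·e^(-2)/252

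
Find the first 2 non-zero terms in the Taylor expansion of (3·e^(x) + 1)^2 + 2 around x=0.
24·x + 18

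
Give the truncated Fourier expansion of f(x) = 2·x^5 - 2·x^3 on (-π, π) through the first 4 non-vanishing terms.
(-84·π^2 + 4·π^4 + 504)·sin(x) + (-2·π^4 - 18 + 12·π^2)·sin(2·x) + (-116·π^2/27 + 232/81 + 4·π^4/3)·sin(3·x) + (-π^4 - 27/32 + 9·π^2/4)·sin(4·x)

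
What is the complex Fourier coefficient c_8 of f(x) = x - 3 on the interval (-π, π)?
Compute the real Fourier coefficients first: a_8 = 0, b_8 = -1/4.
Then c_8 = (a_8 − i·b_8)/2 = i/8.

Final answer: i/8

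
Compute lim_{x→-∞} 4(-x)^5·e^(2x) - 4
The product is a 0·∞ indeterminate form at x → -∞.
Rewrite the product as 4(-x)^5 / e^(-2x) (an ∞/∞ form) and apply L'Hôpital, or use the standard hierarchy e^(2|x|) ≫ |(-x)^5| as x → -∞.
The indeterminate product → 0, so the limit = -4.

Final answer: -4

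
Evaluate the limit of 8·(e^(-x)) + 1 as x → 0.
Direct substitution at x = 0 gives 9.

Final answer: 9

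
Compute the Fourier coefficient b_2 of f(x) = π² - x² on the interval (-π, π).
b_2 = (1/π) ∫_{-π}^{π} f(x)·sin(2x) dx.
Evaluate the integral (use parity and integration by parts as needed): b_2 = 0.

Final answer: 0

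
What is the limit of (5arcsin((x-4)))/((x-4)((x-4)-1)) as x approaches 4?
Both numerator and denominator → 0 as x → 4; this is a 0/0 indeterminate form.
Expand each to leading order near x = 4: numerator ~ 5·(x - 4), denominator ~ -(x - 4).
The limit of the ratio is -5.

Final answer: -5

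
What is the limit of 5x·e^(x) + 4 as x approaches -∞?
The product is a 0·∞ indeterminate form at x → -∞.
Rewrite the product as 5x / e^(-x) (an ∞/∞ form) and apply L'Hôpital, or use the standard hierarchy e^(|x|) ≫ |x| as x → -∞.
The indeterminate product → 0, so the limit = 4.

Final answer: 4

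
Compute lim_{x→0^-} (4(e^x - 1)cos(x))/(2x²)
Both numerator and denominator → 0 as x → 0^-; this is a 0/0 indeterminate form.
Expand each to leading order near x = 0: numerator ~ 4·x, denominator ~ 2·x^2.
The limit of the ratio is -∞.

Final answer: -∞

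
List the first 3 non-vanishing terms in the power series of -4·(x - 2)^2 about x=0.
-4·x^2 + 16·x - 16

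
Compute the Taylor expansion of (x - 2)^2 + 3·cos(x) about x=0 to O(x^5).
x^4/8 - x^2/2 - 4·x + 7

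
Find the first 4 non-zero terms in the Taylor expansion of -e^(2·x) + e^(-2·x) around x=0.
-16·x^7/315 - 8·x^5/15 - 8·x^3/3 - 4·x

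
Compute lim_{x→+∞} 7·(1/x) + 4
Evaluate the dominant behaviour as x → +∞; each term tends to a finite value or vanishes.
Limit = 4.

Final answer: 4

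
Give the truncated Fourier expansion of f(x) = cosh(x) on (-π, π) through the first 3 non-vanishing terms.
-cos(x)·sinh(π)/π + 2·cos(2·x)·sinh(π)/(5·π) + sinh(π)/π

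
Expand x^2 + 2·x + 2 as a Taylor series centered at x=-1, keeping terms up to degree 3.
1 + (x + 1)^2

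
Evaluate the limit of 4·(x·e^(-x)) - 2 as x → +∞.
Evaluate the dominant behaviour as x → +∞; each term tends to a finite value or vanishes.
Limit = -2.

Final answer: -2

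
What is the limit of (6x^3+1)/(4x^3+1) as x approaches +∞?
This is an ∞/∞ indeterminate form as x → +∞.
Divide numerator and denominator by x^3 and let the lower-order terms vanish; the leading terms give 6/4 = 3/2.
Limit = 3/2.

Final answer: 3/2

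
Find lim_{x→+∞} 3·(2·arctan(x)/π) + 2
Evaluate the dominant behaviour as x → +∞; each term tends to a finite value or vanishes.
Limit = 5.

Final answer: 5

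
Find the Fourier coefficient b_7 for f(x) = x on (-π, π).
b_7 = (1/π) ∫_{-π}^{π} f(x)·sin(7x) dx.
Evaluate the integral (use parity and integration by parts as needed): b_7 = 2/7.

Final answer: 2/7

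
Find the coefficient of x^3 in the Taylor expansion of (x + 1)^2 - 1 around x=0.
Expand to order 3: (x + 1)^2 - 1 = x^2 + 2·x + O(x^4).
The coefficient of x^3 is 0.

Final answer: 0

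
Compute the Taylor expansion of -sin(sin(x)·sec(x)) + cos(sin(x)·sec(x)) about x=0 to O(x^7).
-97·x^6/720 + x^5/40 - 7·x^4/24 - x^3/6 - x^2/2 - x + 1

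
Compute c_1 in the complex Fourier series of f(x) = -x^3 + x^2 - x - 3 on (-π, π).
Compute the real Fourier coefficients first: a_1 = -4, b_1 = 10 - 2·π^2.
Then c_1 = (a_1 − i·b_1)/2 = -2 - 5·i + i·π^2.

Final answer: -2 - 5·i + i·π^2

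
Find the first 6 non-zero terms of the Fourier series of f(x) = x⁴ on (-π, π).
(48 - 8·π^2)·cos(x) + (-3 + 2·π^2)·cos(2·x) + (16/27 - 8·π^2/9)·cos(3·x) + (-3/16 + π^2/2)·cos(4·x) + (48/625 - 8·π^2/25)·cos(5·x) + π^4/5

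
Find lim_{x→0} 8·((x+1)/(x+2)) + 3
Direct substitution at x = 0 gives 7.

Final answer: 7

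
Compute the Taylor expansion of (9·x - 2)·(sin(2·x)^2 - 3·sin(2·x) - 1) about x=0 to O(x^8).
2672·x^7/105 - 116·x^6/9 - 232·x^5/5 + 140·x^4/3 + 28·x^3 - 62·x^2 + 3·x + 2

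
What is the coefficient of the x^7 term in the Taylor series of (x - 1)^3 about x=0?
Expand to order 7: (x - 1)^3 = x^3 - 3·x^2 + 3·x - 1 + O(x^8).
The coefficient of x^7 is 0.

Final answer: 0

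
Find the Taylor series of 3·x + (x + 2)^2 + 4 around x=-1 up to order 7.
2 + 5·(x + 1) + (x + 1)^2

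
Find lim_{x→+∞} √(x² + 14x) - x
This is an ∞ − ∞ indeterminate form.
Multiply and divide by the conjugate √(x²+14x) + x; the x² terms cancel, leaving (14x)/(√(x²+14x)+x) → 14/2 = 7.
Limit = 7.

Final answer: 7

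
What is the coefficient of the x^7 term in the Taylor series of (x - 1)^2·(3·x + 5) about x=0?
Expand to order 7: (x - 1)^2·(3·x + 5) = 3·x^3 - x^2 - 7·x + 5 + O(x^8).
The coefficient of x^7 is 0.

Final answer: 0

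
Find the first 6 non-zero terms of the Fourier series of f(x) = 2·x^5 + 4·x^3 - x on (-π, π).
(-72·π^2 + 4·π^4 + 430)·sin(x) + (-2·π^4 - 8 + 6·π^2)·sin(2·x) + (-8·π^2/27 - 38/81 + 4·π^4/3)·sin(3·x) + (-π^4 - 3·π^2/4 + 25/32)·sin(4·x) + (-394/625 + 24·π^2/25 + 4·π^4/5)·sin(5·x) + (-2·π^4/3 - 26·π^2/27 + 40/81)·sin(6·x)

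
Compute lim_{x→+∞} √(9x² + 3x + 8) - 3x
As x → +∞: multiply by the conjugate to get (3x+8)/(√(9x²+3x+8)+3x); the denominator ~ 6x, so the limit is 3/6 = 1/2.
Limit = 1/2.

Final answer: 1/2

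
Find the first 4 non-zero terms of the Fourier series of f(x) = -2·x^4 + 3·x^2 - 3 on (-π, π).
(-108 + 16·π^2)·cos(x) + (9 - 4·π^2)·cos(2·x) + (-68/27 + 16·π^2/9)·cos(3·x) - 2·π^4/5 - 3 + π^2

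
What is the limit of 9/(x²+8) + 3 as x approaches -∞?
Evaluate the dominant behaviour as x → -∞; each term tends to a finite value or vanishes.
Limit = 3.

Final answer: 3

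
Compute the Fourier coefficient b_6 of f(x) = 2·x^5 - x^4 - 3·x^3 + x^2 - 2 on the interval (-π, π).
b_6 = (1/π) ∫_{-π}^{π} f(x)·sin(6x) dx.
Evaluate the integral (use parity and integration by parts as needed): b_6 = -2·π^4/3 - 37/162 + 37·π^2/27.

Final answer: -2·π^4/3 - 37/162 + 37·π^2/27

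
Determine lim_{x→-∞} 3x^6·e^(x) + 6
The product is a 0·∞ indeterminate form at x → -∞.
Rewrite the product as 3x^6 / e^(-x) (an ∞/∞ form) and apply L'Hôpital, or use the standard hierarchy e^(|x|) ≫ |x^6| as x → -∞.
The indeterminate product → 0, so the limit = 6.

Final answer: 6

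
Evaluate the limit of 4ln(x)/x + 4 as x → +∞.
The quotient is an ∞/∞ indeterminate form as x → +∞.
The polynomial denominator x dominates the logarithmic numerator (any positive power of x ≫ ln(x) as x → ∞), so the quotient → 0.
Adding the constant: 0 + 4 = 4. Limit = 4.

Final answer: 4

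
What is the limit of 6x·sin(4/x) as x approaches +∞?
As x → +∞: let u = 4/x → 0⁺; then 6·x·sin(4/x) = 6·4·sin(u)/u → 6·4·1 = 24.
Limit = 24.

Final answer: 24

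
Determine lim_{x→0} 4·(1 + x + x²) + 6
Direct substitution at x = 0 gives 10.

Final answer: 10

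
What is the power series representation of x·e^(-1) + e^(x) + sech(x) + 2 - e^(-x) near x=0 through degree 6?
-61·x^6/720 + x^5/60 + 5·x^4/24 + x^3/3 - x^2/2 + x·(e^(-1) + 2) + 3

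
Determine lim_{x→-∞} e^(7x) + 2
Evaluate the dominant behaviour as x → -∞; each term tends to a finite value or vanishes.
Limit = 2.

Final answer: 2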